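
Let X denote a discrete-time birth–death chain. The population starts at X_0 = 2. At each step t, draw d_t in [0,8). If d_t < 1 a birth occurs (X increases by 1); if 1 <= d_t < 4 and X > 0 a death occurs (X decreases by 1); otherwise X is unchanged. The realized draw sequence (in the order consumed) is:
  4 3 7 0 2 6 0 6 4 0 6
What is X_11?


t=0: X=2, d=4 → hold, X_1=2
t=1: X=2, d=3 → death, X_2=1
t=2: X=1, d=7 → hold, X_3=1
t=3: X=1, d=0 → birth, X_4=2
t=4: X=2, d=2 → death, X_5=1
t=5: X=1, d=6 → hold, X_6=1
t=6: X=1, d=0 → birth, X_7=2
t=7: X=2, d=6 → hold, X_8=2
t=8: X=2, d=4 → hold, X_9=2
t=9: X=2, d=0 → birth, X_10=3
t=10: X=3, d=6 → hold, X_11=3

3


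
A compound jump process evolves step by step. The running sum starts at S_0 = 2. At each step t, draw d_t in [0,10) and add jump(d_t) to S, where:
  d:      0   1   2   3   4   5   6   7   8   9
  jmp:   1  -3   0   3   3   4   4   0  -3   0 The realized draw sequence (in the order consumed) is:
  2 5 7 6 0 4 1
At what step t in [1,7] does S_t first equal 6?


t=0: S=2, d=2, jump=0, S_1=2
t=1: S=2, d=5, jump=4, S_2=6
t=2: S=6, d=7, jump=0, S_3=6
t=3: S=6, d=6, jump=4, S_4=10
t=4: S=10, d=0, jump=1, S_5=11
t=5: S=11, d=4, jump=3, S_6=14
t=6: S=14, d=1, jump=-3, S_7=11

2


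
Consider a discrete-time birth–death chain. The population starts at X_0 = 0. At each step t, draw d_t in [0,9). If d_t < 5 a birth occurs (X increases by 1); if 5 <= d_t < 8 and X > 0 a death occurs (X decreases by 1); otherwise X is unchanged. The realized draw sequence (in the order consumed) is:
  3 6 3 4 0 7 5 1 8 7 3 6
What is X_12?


1

t=0: X=0, d=3 → birth, X_1=1
t=1: X=1, d=6 → death, X_2=0
t=2: X=0, d=3 → birth, X_3=1
t=3: X=1, d=4 → birth, X_4=2
t=4: X=2, d=0 → birth, X_5=3
t=5: X=3, d=7 → death, X_6=2
t=6: X=2, d=5 → death, X_7=1
t=7: X=1, d=1 → birth, X_8=2
t=8: X=2, d=8 → hold, X_9=2
t=9: X=2, d=7 → death, X_10=1
t=10: X=1, d=3 → birth, X_11=2
t=11: X=2, d=6 → death, X_12=1


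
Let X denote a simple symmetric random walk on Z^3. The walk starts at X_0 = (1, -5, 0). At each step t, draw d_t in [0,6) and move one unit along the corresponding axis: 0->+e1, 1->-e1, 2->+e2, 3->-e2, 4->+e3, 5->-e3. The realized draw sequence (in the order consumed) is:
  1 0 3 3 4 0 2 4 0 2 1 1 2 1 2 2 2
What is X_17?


t=0: X=(1, -5, 0), d=1 → -e1, X_1=(0, -5, 0)
t=1: X=(0, -5, 0), d=0 → +e1, X_2=(1, -5, 0)
t=2: X=(1, -5, 0), d=3 → -e2, X_3=(1, -6, 0)
t=3: X=(1, -6, 0), d=3 → -e2, X_4=(1, -7, 0)
t=4: X=(1, -7, 0), d=4 → +e3, X_5=(1, -7, 1)
t=5: X=(1, -7, 1), d=0 → +e1, X_6=(2, -7, 1)
t=6: X=(2, -7, 1), d=2 → +e2, X_7=(2, -6, 1)
t=7: X=(2, -6, 1), d=4 → +e3, X_8=(2, -6, 2)
t=8: X=(2, -6, 2), d=0 → +e1, X_9=(3, -6, 2)
t=9: X=(3, -6, 2), d=2 → +e2, X_10=(3, -5, 2)
t=10: X=(3, -5, 2), d=1 → -e1, X_11=(2, -5, 2)
t=11: X=(2, -5, 2), d=1 → -e1, X_12=(1, -5, 2)
t=12: X=(1, -5, 2), d=2 → +e2, X_13=(1, -4, 2)
t=13: X=(1, -4, 2), d=1 → -e1, X_14=(0, -4, 2)
t=14: X=(0, -4, 2), d=2 → +e2, X_15=(0, -3, 2)
t=15: X=(0, -3, 2), d=2 → +e2, X_16=(0, -2, 2)
t=16: X=(0, -2, 2), d=2 → +e2, X_17=(0, -1, 2)

(0, -1, 2)


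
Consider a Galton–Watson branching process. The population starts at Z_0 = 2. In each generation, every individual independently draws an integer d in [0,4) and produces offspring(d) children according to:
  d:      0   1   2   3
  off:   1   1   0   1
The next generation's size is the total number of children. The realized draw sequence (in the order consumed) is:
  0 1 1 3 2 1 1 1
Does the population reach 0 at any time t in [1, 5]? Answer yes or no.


gen 0: Z_0=2, draws=[0, 1], offspring=[1, 1], Z_1=2
gen 1: Z_1=2, draws=[1, 3], offspring=[1, 1], Z_2=2
gen 2: Z_2=2, draws=[2, 1], offspring=[0, 1], Z_3=1
gen 3: Z_3=1, draws=[1], offspring=[1], Z_4=1
gen 4: Z_4=1, draws=[1], offspring=[1], Z_5=1

no


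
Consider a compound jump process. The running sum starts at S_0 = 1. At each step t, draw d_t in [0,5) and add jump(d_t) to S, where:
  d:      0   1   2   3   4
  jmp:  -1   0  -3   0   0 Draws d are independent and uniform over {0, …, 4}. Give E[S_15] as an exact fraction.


Outcome values over d=0..4: [-1, 0, -3, 0, 0]
Σy = -4, Σy² = 10, M = 5
μ = -4/5 = -4/5,  σ² = 10/5 − (-4/5)² = 34/25
E[S_15] = 1 + 15·(-4/5) = -11

-11


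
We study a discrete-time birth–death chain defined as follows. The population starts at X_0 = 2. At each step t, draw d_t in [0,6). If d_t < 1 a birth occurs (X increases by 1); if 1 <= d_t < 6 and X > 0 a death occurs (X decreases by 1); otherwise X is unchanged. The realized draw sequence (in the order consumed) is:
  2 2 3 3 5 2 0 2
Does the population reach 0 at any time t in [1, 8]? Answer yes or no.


yes

t=0: X=2, d=2 → death, X_1=1
t=1: X=1, d=2 → death, X_2=0
t=2: X=0, d=3 → hold, X_3=0
t=3: X=0, d=3 → hold, X_4=0
t=4: X=0, d=5 → hold, X_5=0
t=5: X=0, d=2 → hold, X_6=0
t=6: X=0, d=0 → birth, X_7=1
t=7: X=1, d=2 → death, X_8=0


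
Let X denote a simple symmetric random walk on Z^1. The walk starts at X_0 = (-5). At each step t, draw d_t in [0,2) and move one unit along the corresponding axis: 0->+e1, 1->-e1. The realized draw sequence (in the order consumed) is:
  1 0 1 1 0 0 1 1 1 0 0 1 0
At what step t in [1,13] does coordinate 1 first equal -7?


4

t=0: X=(-5), d=1 → -e1, X_1=(-6)
t=1: X=(-6), d=0 → +e1, X_2=(-5)
t=2: X=(-5), d=1 → -e1, X_3=(-6)
t=3: X=(-6), d=1 → -e1, X_4=(-7)
t=4: X=(-7), d=0 → +e1, X_5=(-6)
t=5: X=(-6), d=0 → +e1, X_6=(-5)
t=6: X=(-5), d=1 → -e1, X_7=(-6)
t=7: X=(-6), d=1 → -e1, X_8=(-7)
t=8: X=(-7), d=1 → -e1, X_9=(-8)
t=9: X=(-8), d=0 → +e1, X_10=(-7)
t=10: X=(-7), d=0 → +e1, X_11=(-6)
t=11: X=(-6), d=1 → -e1, X_12=(-7)
t=12: X=(-7), d=0 → +e1, X_13=(-6)


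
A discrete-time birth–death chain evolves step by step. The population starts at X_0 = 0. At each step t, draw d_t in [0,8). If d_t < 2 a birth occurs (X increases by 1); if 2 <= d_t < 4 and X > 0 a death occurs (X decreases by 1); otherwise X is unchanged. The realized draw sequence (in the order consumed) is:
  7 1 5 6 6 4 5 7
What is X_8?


t=0: X=0, d=7 → hold, X_1=0
t=1: X=0, d=1 → birth, X_2=1
t=2: X=1, d=5 → hold, X_3=1
t=3: X=1, d=6 → hold, X_4=1
t=4: X=1, d=6 → hold, X_5=1
t=5: X=1, d=4 → hold, X_6=1
t=6: X=1, d=5 → hold, X_7=1
t=7: X=1, d=7 → hold, X_8=1

1


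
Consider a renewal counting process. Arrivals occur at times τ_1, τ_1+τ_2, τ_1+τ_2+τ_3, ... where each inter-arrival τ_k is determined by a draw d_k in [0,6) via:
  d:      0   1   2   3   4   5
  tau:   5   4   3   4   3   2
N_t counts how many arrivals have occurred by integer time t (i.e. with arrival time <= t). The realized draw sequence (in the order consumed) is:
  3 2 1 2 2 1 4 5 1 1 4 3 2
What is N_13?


draw d_1=3: τ_1=4, arrival time A_1=4
draw d_2=2: τ_2=3, arrival time A_2=7
draw d_3=1: τ_3=4, arrival time A_3=11
draw d_4=2: τ_4=3, arrival time A_4=14
draw d_5=2: τ_5=3, arrival time A_5=17
draw d_6=1: τ_6=4, arrival time A_6=21
draw d_7=4: τ_7=3, arrival time A_7=24
draw d_8=5: τ_8=2, arrival time A_8=26
draw d_9=1: τ_9=4, arrival time A_9=30
draw d_10=1: τ_10=4, arrival time A_10=34
draw d_11=4: τ_11=3, arrival time A_11=37
draw d_12=3: τ_12=4, arrival time A_12=41
draw d_13=2: τ_13=3, arrival time A_13=44
N_t over t=0..13: 0:0 1:0 2:0 3:0 4:1 5:1 6:1 7:2 8:2 9:2 10:2 11:3 12:3 13:3

3


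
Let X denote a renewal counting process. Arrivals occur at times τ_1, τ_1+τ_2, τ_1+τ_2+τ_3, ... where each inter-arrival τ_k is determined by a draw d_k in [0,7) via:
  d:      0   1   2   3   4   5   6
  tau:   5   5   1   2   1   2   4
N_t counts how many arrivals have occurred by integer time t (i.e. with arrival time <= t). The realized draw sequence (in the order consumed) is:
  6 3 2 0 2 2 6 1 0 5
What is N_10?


3

draw d_1=6: τ_1=4, arrival time A_1=4
draw d_2=3: τ_2=2, arrival time A_2=6
draw d_3=2: τ_3=1, arrival time A_3=7
draw d_4=0: τ_4=5, arrival time A_4=12
draw d_5=2: τ_5=1, arrival time A_5=13
draw d_6=2: τ_6=1, arrival time A_6=14
draw d_7=6: τ_7=4, arrival time A_7=18
draw d_8=1: τ_8=5, arrival time A_8=23
draw d_9=0: τ_9=5, arrival time A_9=28
draw d_10=5: τ_10=2, arrival time A_10=30
N_t over t=0..10: 0:0 1:0 2:0 3:0 4:1 5:1 6:2 7:3 8:3 9:3 10:3


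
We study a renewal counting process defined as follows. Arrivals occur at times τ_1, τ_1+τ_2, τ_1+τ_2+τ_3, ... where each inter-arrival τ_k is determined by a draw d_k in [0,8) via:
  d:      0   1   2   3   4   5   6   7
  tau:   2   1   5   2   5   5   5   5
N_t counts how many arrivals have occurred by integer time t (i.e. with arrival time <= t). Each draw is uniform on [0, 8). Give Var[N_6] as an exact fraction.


Inter-arrival values over d=0..7: [2, 1, 5, 2, 5, 5, 5, 5]
Each d has probability 1/8, so the pmf of τ is: f(1) = 1/8, f(2) = 1/4, f(5) = 5/8
Let p_n(j) = P(N_n = j), with p_0 = [1]. Condition on τ_1: p_n(0) = P(τ > n), and for j >= 1, p_n(j) = Σ_{k<=n} f(k)·p_{n−k}(j−1)
p_1 = [7/8, 1/8]  (j = 0..1)
p_2 = [5/8, 23/64, 1/64]  (j = 0..2)
p_3 = [5/8, 19/64, 39/512, 1/512]  (j = 0..3)
p_4 = [5/8, 15/64, 65/512, 55/4096, 1/4096]  (j = 0..4)
p_5 = [0, 55/64, 53/512, 143/4096, 71/32768, 1/32768]  (j = 0..5)
p_6 = [0, 45/64, 125/512, 183/4096, 253/32768, 87/262144, 1/262144]  (j = 0..6)
E[N_6] = Σ j·p_6(j) = 355993/262144;  E[N_6²] = Σ j²·p_6(j) = 580323/262144
Var[N_6] = 580323/262144 − (355993/262144)² = 25397176463/68719476736

25397176463/68719476736


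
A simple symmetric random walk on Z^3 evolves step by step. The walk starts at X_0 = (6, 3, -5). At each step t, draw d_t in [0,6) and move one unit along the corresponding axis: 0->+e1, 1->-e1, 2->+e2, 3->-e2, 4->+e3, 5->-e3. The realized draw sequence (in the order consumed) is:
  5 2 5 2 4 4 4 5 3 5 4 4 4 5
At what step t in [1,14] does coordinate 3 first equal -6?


1

t=0: X=(6, 3, -5), d=5 → -e3, X_1=(6, 3, -6)
t=1: X=(6, 3, -6), d=2 → +e2, X_2=(6, 4, -6)
t=2: X=(6, 4, -6), d=5 → -e3, X_3=(6, 4, -7)
t=3: X=(6, 4, -7), d=2 → +e2, X_4=(6, 5, -7)
t=4: X=(6, 5, -7), d=4 → +e3, X_5=(6, 5, -6)
t=5: X=(6, 5, -6), d=4 → +e3, X_6=(6, 5, -5)
t=6: X=(6, 5, -5), d=4 → +e3, X_7=(6, 5, -4)
t=7: X=(6, 5, -4), d=5 → -e3, X_8=(6, 5, -5)
t=8: X=(6, 5, -5), d=3 → -e2, X_9=(6, 4, -5)
t=9: X=(6, 4, -5), d=5 → -e3, X_10=(6, 4, -6)
t=10: X=(6, 4, -6), d=4 → +e3, X_11=(6, 4, -5)
t=11: X=(6, 4, -5), d=4 → +e3, X_12=(6, 4, -4)
t=12: X=(6, 4, -4), d=4 → +e3, X_13=(6, 4, -3)
t=13: X=(6, 4, -3), d=5 → -e3, X_14=(6, 4, -4)


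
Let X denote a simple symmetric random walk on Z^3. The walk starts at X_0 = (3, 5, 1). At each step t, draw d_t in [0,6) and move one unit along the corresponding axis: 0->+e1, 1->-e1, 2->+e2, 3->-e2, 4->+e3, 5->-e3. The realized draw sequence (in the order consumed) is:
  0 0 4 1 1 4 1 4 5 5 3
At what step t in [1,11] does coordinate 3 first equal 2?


3

t=0: X=(3, 5, 1), d=0 → +e1, X_1=(4, 5, 1)
t=1: X=(4, 5, 1), d=0 → +e1, X_2=(5, 5, 1)
t=2: X=(5, 5, 1), d=4 → +e3, X_3=(5, 5, 2)
t=3: X=(5, 5, 2), d=1 → -e1, X_4=(4, 5, 2)
t=4: X=(4, 5, 2), d=1 → -e1, X_5=(3, 5, 2)
t=5: X=(3, 5, 2), d=4 → +e3, X_6=(3, 5, 3)
t=6: X=(3, 5, 3), d=1 → -e1, X_7=(2, 5, 3)
t=7: X=(2, 5, 3), d=4 → +e3, X_8=(2, 5, 4)
t=8: X=(2, 5, 4), d=5 → -e3, X_9=(2, 5, 3)
t=9: X=(2, 5, 3), d=5 → -e3, X_10=(2, 5, 2)
t=10: X=(2, 5, 2), d=3 → -e2, X_11=(2, 4, 2)


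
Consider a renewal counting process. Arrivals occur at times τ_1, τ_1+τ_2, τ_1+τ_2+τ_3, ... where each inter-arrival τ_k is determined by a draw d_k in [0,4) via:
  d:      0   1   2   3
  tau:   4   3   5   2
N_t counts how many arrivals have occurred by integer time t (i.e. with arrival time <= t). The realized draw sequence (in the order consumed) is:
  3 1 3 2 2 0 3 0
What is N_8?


3

draw d_1=3: τ_1=2, arrival time A_1=2
draw d_2=1: τ_2=3, arrival time A_2=5
draw d_3=3: τ_3=2, arrival time A_3=7
draw d_4=2: τ_4=5, arrival time A_4=12
draw d_5=2: τ_5=5, arrival time A_5=17
draw d_6=0: τ_6=4, arrival time A_6=21
draw d_7=3: τ_7=2, arrival time A_7=23
draw d_8=0: τ_8=4, arrival time A_8=27
N_t over t=0..8: 0:0 1:0 2:1 3:1 4:1 5:2 6:2 7:3 8:3


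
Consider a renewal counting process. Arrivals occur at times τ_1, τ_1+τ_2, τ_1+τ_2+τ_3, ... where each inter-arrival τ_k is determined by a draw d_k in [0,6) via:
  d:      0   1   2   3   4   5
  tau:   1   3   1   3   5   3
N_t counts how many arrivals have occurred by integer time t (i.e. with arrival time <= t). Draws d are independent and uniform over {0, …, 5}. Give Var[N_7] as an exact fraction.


Inter-arrival values over d=0..5: [1, 3, 1, 3, 5, 3]
Each d has probability 1/6, so the pmf of τ is: f(1) = 1/3, f(3) = 1/2, f(5) = 1/6
Let p_n(j) = P(N_n = j), with p_0 = [1]. Condition on τ_1: p_n(0) = P(τ > n), and for j >= 1, p_n(j) = Σ_{k<=n} f(k)·p_{n−k}(j−1)
p_1 = [2/3, 1/3]  (j = 0..1)
p_2 = [2/3, 2/9, 1/9]  (j = 0..2)
p_3 = [1/6, 13/18, 2/27, 1/27]  (j = 0..3)
p_4 = [1/6, 7/18, 11/27, 2/81, 1/81]  (j = 0..4)
p_5 = [0, 5/9, 13/54, 31/162, 2/243, 1/243]  (j = 0..5)
p_6 = [0, 7/36, 65/108, 19/162, 20/243, 2/729, 1/729]  (j = 0..6)
p_7 = [0, 7/36, 8/27, 137/324, 25/486, 49/1458, 2/2187, 1/2187]  (j = 0..7)
E[N_7] = Σ j·p_7(j) = 5332/2187;  E[N_7²] = Σ j²·p_7(j) = 30197/4374
Var[N_7] = 30197/4374 − (5332/2187)² = 9180391/9565938

9180391/9565938


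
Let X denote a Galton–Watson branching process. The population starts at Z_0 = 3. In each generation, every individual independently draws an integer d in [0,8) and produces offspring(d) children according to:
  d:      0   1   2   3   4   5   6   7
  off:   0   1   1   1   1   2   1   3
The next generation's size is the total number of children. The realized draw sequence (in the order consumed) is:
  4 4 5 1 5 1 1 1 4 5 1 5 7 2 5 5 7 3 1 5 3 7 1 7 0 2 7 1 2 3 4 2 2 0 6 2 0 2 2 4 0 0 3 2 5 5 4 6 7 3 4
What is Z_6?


gen 0: Z_0=3, draws=[4, 4, 5], offspring=[1, 1, 2], Z_1=4
gen 1: Z_1=4, draws=[1, 5, 1, 1], offspring=[1, 2, 1, 1], Z_2=5
gen 2: Z_2=5, draws=[1, 4, 5, 1, 5], offspring=[1, 1, 2, 1, 2], Z_3=7
gen 3: Z_3=7, draws=[7, 2, 5, 5, 7, 3, 1], offspring=[3, 1, 2, 2, 3, 1, 1], Z_4=13
gen 4: Z_4=13, draws=[5, 3, 7, 1, 7, 0, 2, 7, 1, 2, 3, 4, 2], offspring=[2, 1, 3, 1, 3, 0, 1, 3, 1, 1, 1, 1, 1], Z_5=19
gen 5: Z_5=19, draws=[2, 0, 6, 2, 0, 2, 2, 4, 0, 0, 3, 2, 5, 5, 4, 6, 7, 3, 4], offspring=[1, 0, 1, 1, 0, 1, 1, 1, 0, 0, 1, 1, 2, 2, 1, 1, 3, 1, 1], Z_6=19

19


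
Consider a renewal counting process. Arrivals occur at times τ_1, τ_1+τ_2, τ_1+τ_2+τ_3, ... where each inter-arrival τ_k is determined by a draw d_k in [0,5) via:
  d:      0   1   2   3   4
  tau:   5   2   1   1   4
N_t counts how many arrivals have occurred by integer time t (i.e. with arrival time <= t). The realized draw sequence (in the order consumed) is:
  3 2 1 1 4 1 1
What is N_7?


draw d_1=3: τ_1=1, arrival time A_1=1
draw d_2=2: τ_2=1, arrival time A_2=2
draw d_3=1: τ_3=2, arrival time A_3=4
draw d_4=1: τ_4=2, arrival time A_4=6
draw d_5=4: τ_5=4, arrival time A_5=10
draw d_6=1: τ_6=2, arrival time A_6=12
draw d_7=1: τ_7=2, arrival time A_7=14
N_t over t=0..7: 0:0 1:1 2:2 3:2 4:3 5:3 6:4 7:4

4


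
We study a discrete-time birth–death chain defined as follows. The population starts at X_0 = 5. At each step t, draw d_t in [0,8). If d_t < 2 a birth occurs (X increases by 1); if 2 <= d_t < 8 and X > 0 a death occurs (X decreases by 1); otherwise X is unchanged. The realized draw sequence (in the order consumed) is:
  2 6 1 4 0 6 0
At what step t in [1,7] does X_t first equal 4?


1

t=0: X=5, d=2 → death, X_1=4
t=1: X=4, d=6 → death, X_2=3
t=2: X=3, d=1 → birth, X_3=4
t=3: X=4, d=4 → death, X_4=3
t=4: X=3, d=0 → birth, X_5=4
t=5: X=4, d=6 → death, X_6=3
t=6: X=3, d=0 → birth, X_7=4


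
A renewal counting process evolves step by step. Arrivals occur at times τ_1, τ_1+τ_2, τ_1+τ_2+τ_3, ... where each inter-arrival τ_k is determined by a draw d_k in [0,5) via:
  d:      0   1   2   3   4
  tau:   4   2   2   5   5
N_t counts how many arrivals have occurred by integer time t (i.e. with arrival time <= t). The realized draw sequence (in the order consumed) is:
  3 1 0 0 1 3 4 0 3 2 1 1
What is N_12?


draw d_1=3: τ_1=5, arrival time A_1=5
draw d_2=1: τ_2=2, arrival time A_2=7
draw d_3=0: τ_3=4, arrival time A_3=11
draw d_4=0: τ_4=4, arrival time A_4=15
draw d_5=1: τ_5=2, arrival time A_5=17
draw d_6=3: τ_6=5, arrival time A_6=22
draw d_7=4: τ_7=5, arrival time A_7=27
draw d_8=0: τ_8=4, arrival time A_8=31
draw d_9=3: τ_9=5, arrival time A_9=36
draw d_10=2: τ_10=2, arrival time A_10=38
draw d_11=1: τ_11=2, arrival time A_11=40
draw d_12=1: τ_12=2, arrival time A_12=42
N_t over t=0..12: 0:0 1:0 2:0 3:0 4:0 5:1 6:1 7:2 8:2 9:2 10:2 11:3 12:3

3


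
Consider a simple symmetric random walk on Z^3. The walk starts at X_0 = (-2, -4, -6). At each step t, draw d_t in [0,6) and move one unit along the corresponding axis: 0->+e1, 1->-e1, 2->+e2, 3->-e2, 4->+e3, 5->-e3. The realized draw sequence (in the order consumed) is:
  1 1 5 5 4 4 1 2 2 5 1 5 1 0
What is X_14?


(-6, -2, -8)

t=0: X=(-2, -4, -6), d=1 → -e1, X_1=(-3, -4, -6)
t=1: X=(-3, -4, -6), d=1 → -e1, X_2=(-4, -4, -6)
t=2: X=(-4, -4, -6), d=5 → -e3, X_3=(-4, -4, -7)
t=3: X=(-4, -4, -7), d=5 → -e3, X_4=(-4, -4, -8)
t=4: X=(-4, -4, -8), d=4 → +e3, X_5=(-4, -4, -7)
t=5: X=(-4, -4, -7), d=4 → +e3, X_6=(-4, -4, -6)
t=6: X=(-4, -4, -6), d=1 → -e1, X_7=(-5, -4, -6)
t=7: X=(-5, -4, -6), d=2 → +e2, X_8=(-5, -3, -6)
t=8: X=(-5, -3, -6), d=2 → +e2, X_9=(-5, -2, -6)
t=9: X=(-5, -2, -6), d=5 → -e3, X_10=(-5, -2, -7)
t=10: X=(-5, -2, -7), d=1 → -e1, X_11=(-6, -2, -7)
t=11: X=(-6, -2, -7), d=5 → -e3, X_12=(-6, -2, -8)
t=12: X=(-6, -2, -8), d=1 → -e1, X_13=(-7, -2, -8)
t=13: X=(-7, -2, -8), d=0 → +e1, X_14=(-6, -2, -8)


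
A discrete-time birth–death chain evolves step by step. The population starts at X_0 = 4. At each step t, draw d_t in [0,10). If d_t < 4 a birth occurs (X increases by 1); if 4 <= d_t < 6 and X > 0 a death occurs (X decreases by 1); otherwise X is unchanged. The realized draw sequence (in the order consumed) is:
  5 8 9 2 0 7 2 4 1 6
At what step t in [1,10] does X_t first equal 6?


t=0: X=4, d=5 → death, X_1=3
t=1: X=3, d=8 → hold, X_2=3
t=2: X=3, d=9 → hold, X_3=3
t=3: X=3, d=2 → birth, X_4=4
t=4: X=4, d=0 → birth, X_5=5
t=5: X=5, d=7 → hold, X_6=5
t=6: X=5, d=2 → birth, X_7=6
t=7: X=6, d=4 → death, X_8=5
t=8: X=5, d=1 → birth, X_9=6
t=9: X=6, d=6 → hold, X_10=6

7


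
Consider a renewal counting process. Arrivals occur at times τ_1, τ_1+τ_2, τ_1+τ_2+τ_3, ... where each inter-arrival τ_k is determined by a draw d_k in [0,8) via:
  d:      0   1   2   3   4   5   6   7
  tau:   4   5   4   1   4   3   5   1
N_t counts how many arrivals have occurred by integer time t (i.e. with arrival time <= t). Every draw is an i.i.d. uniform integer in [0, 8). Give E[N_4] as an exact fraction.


229/256

Inter-arrival values over d=0..7: [4, 5, 4, 1, 4, 3, 5, 1]
Each d has probability 1/8, so the pmf of τ is: f(1) = 1/4, f(3) = 1/8, f(4) = 3/8, f(5) = 1/4
Renewal equation for m(n) = E[N_n]: condition on τ_1 = k (if k <= n, one arrival plus a fresh copy on the remaining n−k steps): m(n) = F(n) + Σ_{k<=n} f(k)·m(n−k), where F(n) = P(τ <= n) and m(0) = 0
m(1) = F(1) = 1/4
m(2) = F(2) + f(1)·m(1) = 1/4 + 1/4·1/4 = 5/16
m(3) = F(3) + f(1)·m(2) = 3/8 + 1/4·5/16 = 29/64
m(4) = F(4) + f(1)·m(3) + f(3)·m(1) = 3/4 + 1/4·29/64 + 1/8·1/4 = 229/256
E[N_4] = m(4) = 229/256


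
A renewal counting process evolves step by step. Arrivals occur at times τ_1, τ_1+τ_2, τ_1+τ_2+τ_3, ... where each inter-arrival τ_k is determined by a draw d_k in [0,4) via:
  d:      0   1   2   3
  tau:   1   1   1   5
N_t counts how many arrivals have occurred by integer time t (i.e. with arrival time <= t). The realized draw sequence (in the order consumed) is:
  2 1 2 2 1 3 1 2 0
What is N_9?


5

draw d_1=2: τ_1=1, arrival time A_1=1
draw d_2=1: τ_2=1, arrival time A_2=2
draw d_3=2: τ_3=1, arrival time A_3=3
draw d_4=2: τ_4=1, arrival time A_4=4
draw d_5=1: τ_5=1, arrival time A_5=5
draw d_6=3: τ_6=5, arrival time A_6=10
draw d_7=1: τ_7=1, arrival time A_7=11
draw d_8=2: τ_8=1, arrival time A_8=12
draw d_9=0: τ_9=1, arrival time A_9=13
N_t over t=0..9: 0:0 1:1 2:2 3:3 4:4 5:5 6:5 7:5 8:5 9:5


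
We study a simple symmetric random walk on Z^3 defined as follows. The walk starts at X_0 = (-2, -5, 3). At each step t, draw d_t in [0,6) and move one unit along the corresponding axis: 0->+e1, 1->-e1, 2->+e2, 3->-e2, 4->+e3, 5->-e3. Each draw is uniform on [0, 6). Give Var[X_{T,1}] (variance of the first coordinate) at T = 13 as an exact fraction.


13/3

Outcome values over d=0..5: [1, -1, 0, 0, 0, 0]
Σy = 0, Σy² = 2, M = 6
μ = 0/6 = 0,  σ² = 2/6 − (0)² = 1/3
Independent increments: Var[X_13] = 13·σ² = 13·(1/3) = 13/3


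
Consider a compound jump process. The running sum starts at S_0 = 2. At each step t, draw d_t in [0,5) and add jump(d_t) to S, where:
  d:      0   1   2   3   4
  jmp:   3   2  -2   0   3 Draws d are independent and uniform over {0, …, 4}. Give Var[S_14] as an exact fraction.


1316/25

Outcome values over d=0..4: [3, 2, -2, 0, 3]
Σy = 6, Σy² = 26, M = 5
μ = 6/5 = 6/5,  σ² = 26/5 − (6/5)² = 94/25
Independent increments: Var[S_14] = 14·σ² = 14·(94/25) = 1316/25


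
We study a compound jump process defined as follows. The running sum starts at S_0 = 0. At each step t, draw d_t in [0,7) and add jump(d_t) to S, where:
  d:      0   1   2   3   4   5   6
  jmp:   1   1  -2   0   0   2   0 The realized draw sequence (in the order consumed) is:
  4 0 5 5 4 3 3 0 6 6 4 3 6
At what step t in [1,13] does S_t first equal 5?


t=0: S=0, d=4, jump=0, S_1=0
t=1: S=0, d=0, jump=1, S_2=1
t=2: S=1, d=5, jump=2, S_3=3
t=3: S=3, d=5, jump=2, S_4=5
t=4: S=5, d=4, jump=0, S_5=5
t=5: S=5, d=3, jump=0, S_6=5
t=6: S=5, d=3, jump=0, S_7=5
t=7: S=5, d=0, jump=1, S_8=6
t=8: S=6, d=6, jump=0, S_9=6
t=9: S=6, d=6, jump=0, S_10=6
t=10: S=6, d=4, jump=0, S_11=6
t=11: S=6, d=3, jump=0, S_12=6
t=12: S=6, d=6, jump=0, S_13=6

4


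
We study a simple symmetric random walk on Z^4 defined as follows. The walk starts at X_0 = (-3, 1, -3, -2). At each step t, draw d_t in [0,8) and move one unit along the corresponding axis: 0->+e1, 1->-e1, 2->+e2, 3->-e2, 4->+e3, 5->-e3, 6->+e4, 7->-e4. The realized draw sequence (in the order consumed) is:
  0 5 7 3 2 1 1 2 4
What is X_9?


(-4, 2, -3, -3)

t=0: X=(-3, 1, -3, -2), d=0 → +e1, X_1=(-2, 1, -3, -2)
t=1: X=(-2, 1, -3, -2), d=5 → -e3, X_2=(-2, 1, -4, -2)
t=2: X=(-2, 1, -4, -2), d=7 → -e4, X_3=(-2, 1, -4, -3)
t=3: X=(-2, 1, -4, -3), d=3 → -e2, X_4=(-2, 0, -4, -3)
t=4: X=(-2, 0, -4, -3), d=2 → +e2, X_5=(-2, 1, -4, -3)
t=5: X=(-2, 1, -4, -3), d=1 → -e1, X_6=(-3, 1, -4, -3)
t=6: X=(-3, 1, -4, -3), d=1 → -e1, X_7=(-4, 1, -4, -3)
t=7: X=(-4, 1, -4, -3), d=2 → +e2, X_8=(-4, 2, -4, -3)
t=8: X=(-4, 2, -4, -3), d=4 → +e3, X_9=(-4, 2, -3, -3)


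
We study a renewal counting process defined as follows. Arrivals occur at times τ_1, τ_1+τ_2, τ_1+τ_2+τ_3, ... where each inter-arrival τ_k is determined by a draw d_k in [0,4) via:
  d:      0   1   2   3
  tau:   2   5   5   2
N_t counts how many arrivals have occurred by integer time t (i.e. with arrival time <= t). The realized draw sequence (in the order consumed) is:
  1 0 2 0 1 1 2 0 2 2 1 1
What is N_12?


draw d_1=1: τ_1=5, arrival time A_1=5
draw d_2=0: τ_2=2, arrival time A_2=7
draw d_3=2: τ_3=5, arrival time A_3=12
draw d_4=0: τ_4=2, arrival time A_4=14
draw d_5=1: τ_5=5, arrival time A_5=19
draw d_6=1: τ_6=5, arrival time A_6=24
draw d_7=2: τ_7=5, arrival time A_7=29
draw d_8=0: τ_8=2, arrival time A_8=31
draw d_9=2: τ_9=5, arrival time A_9=36
draw d_10=2: τ_10=5, arrival time A_10=41
draw d_11=1: τ_11=5, arrival time A_11=46
draw d_12=1: τ_12=5, arrival time A_12=51
N_t over t=0..12: 0:0 1:0 2:0 3:0 4:0 5:1 6:1 7:2 8:2 9:2 10:2 11:2 12:3

3


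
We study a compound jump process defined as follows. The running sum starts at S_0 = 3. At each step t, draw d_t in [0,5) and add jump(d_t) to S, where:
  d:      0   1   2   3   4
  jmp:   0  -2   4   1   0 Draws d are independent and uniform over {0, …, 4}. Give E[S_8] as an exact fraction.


Outcome values over d=0..4: [0, -2, 4, 1, 0]
Σy = 3, Σy² = 21, M = 5
μ = 3/5 = 3/5,  σ² = 21/5 − (3/5)² = 96/25
E[S_8] = 3 + 8·(3/5) = 39/5

39/5


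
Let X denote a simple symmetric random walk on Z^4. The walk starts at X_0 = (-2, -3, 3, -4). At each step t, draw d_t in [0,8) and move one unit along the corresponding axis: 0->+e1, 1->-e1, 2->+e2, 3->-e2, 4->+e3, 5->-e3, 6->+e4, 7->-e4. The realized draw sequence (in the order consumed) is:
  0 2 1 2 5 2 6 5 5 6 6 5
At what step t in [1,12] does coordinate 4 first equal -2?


10

t=0: X=(-2, -3, 3, -4), d=0 → +e1, X_1=(-1, -3, 3, -4)
t=1: X=(-1, -3, 3, -4), d=2 → +e2, X_2=(-1, -2, 3, -4)
t=2: X=(-1, -2, 3, -4), d=1 → -e1, X_3=(-2, -2, 3, -4)
t=3: X=(-2, -2, 3, -4), d=2 → +e2, X_4=(-2, -1, 3, -4)
t=4: X=(-2, -1, 3, -4), d=5 → -e3, X_5=(-2, -1, 2, -4)
t=5: X=(-2, -1, 2, -4), d=2 → +e2, X_6=(-2, 0, 2, -4)
t=6: X=(-2, 0, 2, -4), d=6 → +e4, X_7=(-2, 0, 2, -3)
t=7: X=(-2, 0, 2, -3), d=5 → -e3, X_8=(-2, 0, 1, -3)
t=8: X=(-2, 0, 1, -3), d=5 → -e3, X_9=(-2, 0, 0, -3)
t=9: X=(-2, 0, 0, -3), d=6 → +e4, X_10=(-2, 0, 0, -2)
t=10: X=(-2, 0, 0, -2), d=6 → +e4, X_11=(-2, 0, 0, -1)
t=11: X=(-2, 0, 0, -1), d=5 → -e3, X_12=(-2, 0, -1, -1)


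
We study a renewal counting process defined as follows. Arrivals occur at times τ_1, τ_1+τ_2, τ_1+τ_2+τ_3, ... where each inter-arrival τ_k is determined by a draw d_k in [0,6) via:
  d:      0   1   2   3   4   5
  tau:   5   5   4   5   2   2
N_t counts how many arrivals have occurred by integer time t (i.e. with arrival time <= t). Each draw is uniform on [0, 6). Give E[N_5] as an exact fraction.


Inter-arrival values over d=0..5: [5, 5, 4, 5, 2, 2]
Each d has probability 1/6, so the pmf of τ is: f(2) = 1/3, f(4) = 1/6, f(5) = 1/2
Renewal equation for m(n) = E[N_n]: condition on τ_1 = k (if k <= n, one arrival plus a fresh copy on the remaining n−k steps): m(n) = F(n) + Σ_{k<=n} f(k)·m(n−k), where F(n) = P(τ <= n) and m(0) = 0
m(1) = F(1) = 0
m(2) = F(2) = 1/3
m(3) = F(3) = 1/3
m(4) = F(4) + f(2)·m(2) = 1/2 + 1/3·1/3 = 11/18
m(5) = F(5) + f(2)·m(3) = 1 + 1/3·1/3 = 10/9
E[N_5] = m(5) = 10/9

10/9


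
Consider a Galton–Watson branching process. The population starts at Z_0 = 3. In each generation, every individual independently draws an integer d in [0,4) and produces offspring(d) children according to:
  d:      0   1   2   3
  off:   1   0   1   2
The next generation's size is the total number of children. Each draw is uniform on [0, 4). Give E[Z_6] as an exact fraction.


Outcome values over d=0..3: [1, 0, 1, 2]
Σy = 4, Σy² = 6, M = 4
μ = 4/4 = 1,  σ² = 6/4 − (1)² = 1/2
E[Z_0] = 3
E[Z_1] = 1·E[Z_0] = 3
E[Z_2] = 1·E[Z_1] = 3
E[Z_3] = 1·E[Z_2] = 3
E[Z_4] = 1·E[Z_3] = 3
E[Z_5] = 1·E[Z_4] = 3
E[Z_6] = 1·E[Z_5] = 3

3


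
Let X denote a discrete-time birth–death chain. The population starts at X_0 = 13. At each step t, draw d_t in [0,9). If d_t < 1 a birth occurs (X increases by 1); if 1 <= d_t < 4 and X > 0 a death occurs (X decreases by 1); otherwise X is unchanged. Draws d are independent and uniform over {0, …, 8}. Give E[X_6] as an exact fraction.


35/3

X can drop by at most 1 per step and X_0 = 13 > T = 6, so X_t >= 13 − t >= 7 > 0 for every t <= 6: the floor at 0 (the 'and X > 0' condition) never binds. Hence X_6 = X_0 + Σ_{t<6} Y_t with i.i.d. increments Y_t = y(d_t) ∈ {+1, −1, 0}.
Outcome values over d=0..8: [1, -1, -1, -1, 0, 0, 0, 0, 0]
Σy = -2, Σy² = 4, M = 9
μ = -2/9 = -2/9,  σ² = 4/9 − (-2/9)² = 32/81
E[X_6] = 13 + 6·(-2/9) = 35/3


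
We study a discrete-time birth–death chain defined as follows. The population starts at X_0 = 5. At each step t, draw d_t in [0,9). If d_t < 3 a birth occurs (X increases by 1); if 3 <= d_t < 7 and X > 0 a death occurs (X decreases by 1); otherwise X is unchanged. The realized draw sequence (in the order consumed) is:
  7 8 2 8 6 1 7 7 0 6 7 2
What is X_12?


7

t=0: X=5, d=7 → hold, X_1=5
t=1: X=5, d=8 → hold, X_2=5
t=2: X=5, d=2 → birth, X_3=6
t=3: X=6, d=8 → hold, X_4=6
t=4: X=6, d=6 → death, X_5=5
t=5: X=5, d=1 → birth, X_6=6
t=6: X=6, d=7 → hold, X_7=6
t=7: X=6, d=7 → hold, X_8=6
t=8: X=6, d=0 → birth, X_9=7
t=9: X=7, d=6 → death, X_10=6
t=10: X=6, d=7 → hold, X_11=6
t=11: X=6, d=2 → birth, X_12=7


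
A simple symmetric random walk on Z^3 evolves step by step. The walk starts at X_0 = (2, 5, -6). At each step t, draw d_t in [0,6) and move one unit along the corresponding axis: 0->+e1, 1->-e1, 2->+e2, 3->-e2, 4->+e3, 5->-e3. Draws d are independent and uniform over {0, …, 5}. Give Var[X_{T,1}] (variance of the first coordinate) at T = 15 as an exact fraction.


5

Outcome values over d=0..5: [1, -1, 0, 0, 0, 0]
Σy = 0, Σy² = 2, M = 6
μ = 0/6 = 0,  σ² = 2/6 − (0)² = 1/3
Independent increments: Var[X_15] = 15·σ² = 15·(1/3) = 5


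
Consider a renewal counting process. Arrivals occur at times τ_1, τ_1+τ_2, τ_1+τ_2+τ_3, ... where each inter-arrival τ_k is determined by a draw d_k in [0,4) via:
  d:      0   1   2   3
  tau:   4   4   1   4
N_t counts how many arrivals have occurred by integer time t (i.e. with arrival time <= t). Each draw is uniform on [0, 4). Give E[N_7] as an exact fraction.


26965/16384

Inter-arrival values over d=0..3: [4, 4, 1, 4]
Each d has probability 1/4, so the pmf of τ is: f(1) = 1/4, f(4) = 3/4
Renewal equation for m(n) = E[N_n]: condition on τ_1 = k (if k <= n, one arrival plus a fresh copy on the remaining n−k steps): m(n) = F(n) + Σ_{k<=n} f(k)·m(n−k), where F(n) = P(τ <= n) and m(0) = 0
m(1) = F(1) = 1/4
m(2) = F(2) + f(1)·m(1) = 1/4 + 1/4·1/4 = 5/16
m(3) = F(3) + f(1)·m(2) = 1/4 + 1/4·5/16 = 21/64
m(4) = F(4) + f(1)·m(3) = 1 + 1/4·21/64 = 277/256
m(5) = F(5) + f(1)·m(4) + f(4)·m(1) = 1 + 1/4·277/256 + 3/4·1/4 = 1493/1024
m(6) = F(6) + f(1)·m(5) + f(4)·m(2) = 1 + 1/4·1493/1024 + 3/4·5/16 = 6549/4096
m(7) = F(7) + f(1)·m(6) + f(4)·m(3) = 1 + 1/4·6549/4096 + 3/4·21/64 = 26965/16384
E[N_7] = m(7) = 26965/16384


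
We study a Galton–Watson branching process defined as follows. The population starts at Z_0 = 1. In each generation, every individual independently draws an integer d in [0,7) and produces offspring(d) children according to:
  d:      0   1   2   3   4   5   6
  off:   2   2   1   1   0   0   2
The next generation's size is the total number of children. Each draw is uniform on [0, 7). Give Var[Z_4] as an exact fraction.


29506560/5764801

Outcome values over d=0..6: [2, 2, 1, 1, 0, 0, 2]
Σy = 8, Σy² = 14, M = 7
μ = 8/7 = 8/7,  σ² = 14/7 − (8/7)² = 34/49
V_0 = 0, E_0 = 1
V_1 = 34/49·E_0 + (8/7)²·V_0 = 34/49;  E_1 = 8/7
V_2 = 34/49·E_1 + (8/7)²·V_1 = 4080/2401;  E_2 = 64/49
V_3 = 34/49·E_2 + (8/7)²·V_2 = 367744/117649;  E_3 = 512/343
V_4 = 34/49·E_3 + (8/7)²·V_3 = 29506560/5764801;  E_4 = 4096/2401


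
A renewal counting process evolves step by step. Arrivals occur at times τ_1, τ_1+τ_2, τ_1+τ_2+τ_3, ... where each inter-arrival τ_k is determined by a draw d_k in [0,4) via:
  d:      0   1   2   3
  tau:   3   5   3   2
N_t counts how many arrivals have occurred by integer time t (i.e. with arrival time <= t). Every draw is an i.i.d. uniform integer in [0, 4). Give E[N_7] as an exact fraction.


115/64

Inter-arrival values over d=0..3: [3, 5, 3, 2]
Each d has probability 1/4, so the pmf of τ is: f(2) = 1/4, f(3) = 1/2, f(5) = 1/4
Renewal equation for m(n) = E[N_n]: condition on τ_1 = k (if k <= n, one arrival plus a fresh copy on the remaining n−k steps): m(n) = F(n) + Σ_{k<=n} f(k)·m(n−k), where F(n) = P(τ <= n) and m(0) = 0
m(1) = F(1) = 0
m(2) = F(2) = 1/4
m(3) = F(3) = 3/4
m(4) = F(4) + f(2)·m(2) = 3/4 + 1/4·1/4 = 13/16
m(5) = F(5) + f(2)·m(3) + f(3)·m(2) = 1 + 1/4·3/4 + 1/2·1/4 = 21/16
m(6) = F(6) + f(2)·m(4) + f(3)·m(3) = 1 + 1/4·13/16 + 1/2·3/4 = 101/64
m(7) = F(7) + f(2)·m(5) + f(3)·m(4) + f(5)·m(2) = 1 + 1/4·21/16 + 1/2·13/16 + 1/4·1/4 = 115/64
E[N_7] = m(7) = 115/64


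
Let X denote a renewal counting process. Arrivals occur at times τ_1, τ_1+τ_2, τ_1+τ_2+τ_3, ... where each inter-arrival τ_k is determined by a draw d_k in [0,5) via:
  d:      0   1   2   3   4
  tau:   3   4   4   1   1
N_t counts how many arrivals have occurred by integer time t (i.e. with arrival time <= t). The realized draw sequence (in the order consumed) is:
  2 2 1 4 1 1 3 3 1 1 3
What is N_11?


2

draw d_1=2: τ_1=4, arrival time A_1=4
draw d_2=2: τ_2=4, arrival time A_2=8
draw d_3=1: τ_3=4, arrival time A_3=12
draw d_4=4: τ_4=1, arrival time A_4=13
draw d_5=1: τ_5=4, arrival time A_5=17
draw d_6=1: τ_6=4, arrival time A_6=21
draw d_7=3: τ_7=1, arrival time A_7=22
draw d_8=3: τ_8=1, arrival time A_8=23
draw d_9=1: τ_9=4, arrival time A_9=27
draw d_10=1: τ_10=4, arrival time A_10=31
draw d_11=3: τ_11=1, arrival time A_11=32
N_t over t=0..11: 0:0 1:0 2:0 3:0 4:1 5:1 6:1 7:1 8:2 9:2 10:2 11:2


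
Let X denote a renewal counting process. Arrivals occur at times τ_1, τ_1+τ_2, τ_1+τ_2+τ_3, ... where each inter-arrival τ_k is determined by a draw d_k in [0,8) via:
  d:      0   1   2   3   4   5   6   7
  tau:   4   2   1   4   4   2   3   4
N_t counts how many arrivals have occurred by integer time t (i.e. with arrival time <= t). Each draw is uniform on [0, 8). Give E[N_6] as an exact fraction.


456089/262144

Inter-arrival values over d=0..7: [4, 2, 1, 4, 4, 2, 3, 4]
Each d has probability 1/8, so the pmf of τ is: f(1) = 1/8, f(2) = 1/4, f(3) = 1/8, f(4) = 1/2
Renewal equation for m(n) = E[N_n]: condition on τ_1 = k (if k <= n, one arrival plus a fresh copy on the remaining n−k steps): m(n) = F(n) + Σ_{k<=n} f(k)·m(n−k), where F(n) = P(τ <= n) and m(0) = 0
m(1) = F(1) = 1/8
m(2) = F(2) + f(1)·m(1) = 3/8 + 1/8·1/8 = 25/64
m(3) = F(3) + f(1)·m(2) + f(2)·m(1) = 1/2 + 1/8·25/64 + 1/4·1/8 = 297/512
m(4) = F(4) + f(1)·m(3) + f(2)·m(2) + f(3)·m(1) = 1 + 1/8·297/512 + 1/4·25/64 + 1/8·1/8 = 4857/4096
m(5) = F(5) + f(1)·m(4) + f(2)·m(3) + f(3)·m(2) + f(4)·m(1) = 1 + 1/8·4857/4096 + 1/4·297/512 + 1/8·25/64 + 1/2·1/8 = 46025/32768
m(6) = F(6) + f(1)·m(5) + f(2)·m(4) + f(3)·m(3) + f(4)·m(2) = 1 + 1/8·46025/32768 + 1/4·4857/4096 + 1/8·297/512 + 1/2·25/64 = 456089/262144
E[N_6] = m(6) = 456089/262144


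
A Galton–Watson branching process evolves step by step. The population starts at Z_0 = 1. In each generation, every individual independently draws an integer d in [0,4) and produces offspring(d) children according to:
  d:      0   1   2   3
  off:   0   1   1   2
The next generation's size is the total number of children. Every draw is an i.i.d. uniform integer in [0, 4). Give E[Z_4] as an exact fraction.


1

Outcome values over d=0..3: [0, 1, 1, 2]
Σy = 4, Σy² = 6, M = 4
μ = 4/4 = 1,  σ² = 6/4 − (1)² = 1/2
E[Z_0] = 1
E[Z_1] = 1·E[Z_0] = 1
E[Z_2] = 1·E[Z_1] = 1
E[Z_3] = 1·E[Z_2] = 1
E[Z_4] = 1·E[Z_3] = 1


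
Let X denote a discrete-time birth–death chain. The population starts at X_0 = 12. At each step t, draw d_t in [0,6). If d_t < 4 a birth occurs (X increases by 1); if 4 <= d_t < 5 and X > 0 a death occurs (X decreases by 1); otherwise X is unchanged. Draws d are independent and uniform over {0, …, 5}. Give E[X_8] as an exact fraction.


X can drop by at most 1 per step and X_0 = 12 > T = 8, so X_t >= 12 − t >= 4 > 0 for every t <= 8: the floor at 0 (the 'and X > 0' condition) never binds. Hence X_8 = X_0 + Σ_{t<8} Y_t with i.i.d. increments Y_t = y(d_t) ∈ {+1, −1, 0}.
Outcome values over d=0..5: [1, 1, 1, 1, -1, 0]
Σy = 3, Σy² = 5, M = 6
μ = 3/6 = 1/2,  σ² = 5/6 − (1/2)² = 7/12
E[X_8] = 12 + 8·(1/2) = 16

16


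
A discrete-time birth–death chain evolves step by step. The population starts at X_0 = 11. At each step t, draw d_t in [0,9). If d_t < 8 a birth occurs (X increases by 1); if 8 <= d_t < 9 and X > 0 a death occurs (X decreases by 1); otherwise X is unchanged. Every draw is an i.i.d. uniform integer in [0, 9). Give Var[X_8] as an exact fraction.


X can drop by at most 1 per step and X_0 = 11 > T = 8, so X_t >= 11 − t >= 3 > 0 for every t <= 8: the floor at 0 (the 'and X > 0' condition) never binds. Hence X_8 = X_0 + Σ_{t<8} Y_t with i.i.d. increments Y_t = y(d_t) ∈ {+1, −1, 0}.
Outcome values over d=0..8: [1, 1, 1, 1, 1, 1, 1, 1, -1]
Σy = 7, Σy² = 9, M = 9
μ = 7/9 = 7/9,  σ² = 9/9 − (7/9)² = 32/81
Independent increments: Var[X_8] = 8·σ² = 8·(32/81) = 256/81

256/81


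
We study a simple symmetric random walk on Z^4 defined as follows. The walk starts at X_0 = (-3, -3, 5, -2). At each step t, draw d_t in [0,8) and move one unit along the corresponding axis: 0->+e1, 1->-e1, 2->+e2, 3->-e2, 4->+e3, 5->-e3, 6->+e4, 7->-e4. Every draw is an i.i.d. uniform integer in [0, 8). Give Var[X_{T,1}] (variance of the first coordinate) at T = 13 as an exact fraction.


Outcome values over d=0..7: [1, -1, 0, 0, 0, 0, 0, 0]
Σy = 0, Σy² = 2, M = 8
μ = 0/8 = 0,  σ² = 2/8 − (0)² = 1/4
Independent increments: Var[X_13] = 13·σ² = 13·(1/4) = 13/4

13/4


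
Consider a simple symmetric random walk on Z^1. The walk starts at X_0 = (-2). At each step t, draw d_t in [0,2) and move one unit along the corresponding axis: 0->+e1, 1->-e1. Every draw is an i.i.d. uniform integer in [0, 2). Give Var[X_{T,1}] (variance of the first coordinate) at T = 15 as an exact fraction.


15

Outcome values over d=0..1: [1, -1]
Σy = 0, Σy² = 2, M = 2
μ = 0/2 = 0,  σ² = 2/2 − (0)² = 1
Independent increments: Var[X_15] = 15·σ² = 15·(1) = 15


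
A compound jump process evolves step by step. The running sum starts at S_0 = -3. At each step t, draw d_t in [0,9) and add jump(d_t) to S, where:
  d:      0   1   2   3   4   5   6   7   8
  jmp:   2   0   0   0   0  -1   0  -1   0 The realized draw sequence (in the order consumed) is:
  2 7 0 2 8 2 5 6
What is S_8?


-3

t=0: S=-3, d=2, jump=0, S_1=-3
t=1: S=-3, d=7, jump=-1, S_2=-4
t=2: S=-4, d=0, jump=2, S_3=-2
t=3: S=-2, d=2, jump=0, S_4=-2
t=4: S=-2, d=8, jump=0, S_5=-2
t=5: S=-2, d=2, jump=0, S_6=-2
t=6: S=-2, d=5, jump=-1, S_7=-3
t=7: S=-3, d=6, jump=0, S_8=-3


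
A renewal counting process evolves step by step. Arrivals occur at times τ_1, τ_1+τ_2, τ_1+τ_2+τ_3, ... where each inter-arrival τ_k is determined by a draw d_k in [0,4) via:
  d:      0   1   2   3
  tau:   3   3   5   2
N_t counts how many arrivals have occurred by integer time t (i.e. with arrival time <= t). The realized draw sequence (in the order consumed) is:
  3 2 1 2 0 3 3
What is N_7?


draw d_1=3: τ_1=2, arrival time A_1=2
draw d_2=2: τ_2=5, arrival time A_2=7
draw d_3=1: τ_3=3, arrival time A_3=10
draw d_4=2: τ_4=5, arrival time A_4=15
draw d_5=0: τ_5=3, arrival time A_5=18
draw d_6=3: τ_6=2, arrival time A_6=20
draw d_7=3: τ_7=2, arrival time A_7=22
N_t over t=0..7: 0:0 1:0 2:1 3:1 4:1 5:1 6:1 7:2

2


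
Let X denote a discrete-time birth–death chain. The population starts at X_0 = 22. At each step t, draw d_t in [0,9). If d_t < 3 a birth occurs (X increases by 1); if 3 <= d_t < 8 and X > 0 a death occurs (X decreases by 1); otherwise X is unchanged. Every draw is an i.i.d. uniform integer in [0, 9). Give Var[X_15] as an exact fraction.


X can drop by at most 1 per step and X_0 = 22 > T = 15, so X_t >= 22 − t >= 7 > 0 for every t <= 15: the floor at 0 (the 'and X > 0' condition) never binds. Hence X_15 = X_0 + Σ_{t<15} Y_t with i.i.d. increments Y_t = y(d_t) ∈ {+1, −1, 0}.
Outcome values over d=0..8: [1, 1, 1, -1, -1, -1, -1, -1, 0]
Σy = -2, Σy² = 8, M = 9
μ = -2/9 = -2/9,  σ² = 8/9 − (-2/9)² = 68/81
Independent increments: Var[X_15] = 15·σ² = 15·(68/81) = 340/27

340/27


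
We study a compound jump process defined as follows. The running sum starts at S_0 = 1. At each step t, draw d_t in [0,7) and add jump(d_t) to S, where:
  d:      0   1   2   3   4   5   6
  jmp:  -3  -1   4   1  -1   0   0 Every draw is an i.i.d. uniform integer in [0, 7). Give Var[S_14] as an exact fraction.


56

Outcome values over d=0..6: [-3, -1, 4, 1, -1, 0, 0]
Σy = 0, Σy² = 28, M = 7
μ = 0/7 = 0,  σ² = 28/7 − (0)² = 4
Independent increments: Var[S_14] = 14·σ² = 14·(4) = 56
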